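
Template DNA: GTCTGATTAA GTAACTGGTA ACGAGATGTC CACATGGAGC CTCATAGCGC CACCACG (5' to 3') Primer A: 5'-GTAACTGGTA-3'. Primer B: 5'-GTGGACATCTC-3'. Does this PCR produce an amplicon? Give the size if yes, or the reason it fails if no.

Primer A (GTAACTGGTA) matches the top strand at positions 11–20; it acts as a forward primer.
Primer B's reverse complement is GAGATGTCCAC, matching the top strand at positions 23–33; it acts as a reverse primer.
The 3' ends face each other across positions 11–33, giving a 23 bp product.

Yes — a 23 bp product.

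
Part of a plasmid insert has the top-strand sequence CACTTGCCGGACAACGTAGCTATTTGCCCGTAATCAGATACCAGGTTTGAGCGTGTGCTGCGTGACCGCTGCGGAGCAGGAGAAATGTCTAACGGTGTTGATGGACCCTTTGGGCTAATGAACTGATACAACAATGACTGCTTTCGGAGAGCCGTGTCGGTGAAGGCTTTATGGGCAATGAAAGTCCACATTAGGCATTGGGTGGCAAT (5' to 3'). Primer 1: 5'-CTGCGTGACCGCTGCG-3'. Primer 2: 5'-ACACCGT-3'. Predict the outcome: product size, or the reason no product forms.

Primer 1 (CTGCGTGACCGCTGCG) matches the top strand at positions 58–73; it acts as a forward primer.
Primer 2's reverse complement is ACGGTGT, matching the top strand at positions 92–98; it acts as a reverse primer.
The 3' ends face each other across positions 58–98, giving a 41 bp product.

Yes — a 41 bp product.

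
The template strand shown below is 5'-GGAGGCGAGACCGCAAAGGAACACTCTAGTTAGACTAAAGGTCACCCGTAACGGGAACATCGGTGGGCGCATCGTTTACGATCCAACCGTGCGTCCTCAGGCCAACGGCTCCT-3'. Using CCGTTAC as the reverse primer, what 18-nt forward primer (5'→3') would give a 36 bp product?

5'-GAACACTCTAGTTAGACT-3'

The reverse primer's reverse complement GTAACGG matches the template at positions 48–54, so the product ends at position 54.
A 36 bp product then starts at position 54 − 36 + 1 = 19.
The forward primer is identical to the top strand there: GAACACTCTAGTTAGACT.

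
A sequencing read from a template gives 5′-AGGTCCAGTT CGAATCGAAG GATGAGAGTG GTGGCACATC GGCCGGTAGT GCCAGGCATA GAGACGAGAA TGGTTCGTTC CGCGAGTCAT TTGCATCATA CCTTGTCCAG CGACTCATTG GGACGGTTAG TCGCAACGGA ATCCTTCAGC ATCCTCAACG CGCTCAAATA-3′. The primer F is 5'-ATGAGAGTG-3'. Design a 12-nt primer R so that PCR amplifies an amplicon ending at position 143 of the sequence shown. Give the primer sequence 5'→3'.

5'-GATTCCGTTGCG-3'

The forward primer binds at positions 22–30; the product's 3' end on the top strand is position 143.
The reverse primer anneals to the top strand over positions 132–143, i.e. to CGCAACGGAATC.
Its sequence written 5'→3' is the reverse complement: GATTCCGTTGCG.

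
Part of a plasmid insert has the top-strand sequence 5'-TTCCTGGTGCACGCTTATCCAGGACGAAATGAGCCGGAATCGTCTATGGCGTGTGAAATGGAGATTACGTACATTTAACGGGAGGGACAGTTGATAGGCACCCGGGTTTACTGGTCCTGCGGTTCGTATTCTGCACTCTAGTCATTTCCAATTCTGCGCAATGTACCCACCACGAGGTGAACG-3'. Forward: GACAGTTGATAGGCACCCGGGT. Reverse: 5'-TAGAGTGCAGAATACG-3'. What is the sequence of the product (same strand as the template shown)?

The forward primer matches the template at positions 86–107.
Reverse complement of the reverse primer: CGTATTCTGCACTCTA. This occurs on the top strand at positions 125–140.
The product is the template from position 86 through 140 (55 bp).

5'-GACAGTTGATAGGCACCCGGGTTTACTGGTCCTGCGGTTCGTATTCTGCACTCTA-3'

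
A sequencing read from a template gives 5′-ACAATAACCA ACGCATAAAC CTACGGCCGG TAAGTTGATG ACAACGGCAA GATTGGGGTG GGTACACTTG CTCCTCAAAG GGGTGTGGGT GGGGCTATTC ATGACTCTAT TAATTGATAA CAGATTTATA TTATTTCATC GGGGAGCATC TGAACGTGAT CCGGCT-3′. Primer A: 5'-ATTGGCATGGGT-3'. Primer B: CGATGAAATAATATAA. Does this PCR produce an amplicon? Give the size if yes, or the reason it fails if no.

No product — primer A has no binding site in the template.

Primer A (ATTGGCATGGGT) does not match the top strand, and its reverse complement ACCCATGCCAAT does not match either.
With no annealing site for primer A, no amplification occurs.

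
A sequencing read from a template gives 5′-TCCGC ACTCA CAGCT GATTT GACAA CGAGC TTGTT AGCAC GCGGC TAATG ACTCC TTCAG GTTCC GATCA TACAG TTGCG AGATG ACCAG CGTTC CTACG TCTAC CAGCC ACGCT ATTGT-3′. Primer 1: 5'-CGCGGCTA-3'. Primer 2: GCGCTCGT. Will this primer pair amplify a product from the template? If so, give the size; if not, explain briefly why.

No product — primer 2 has no binding site in the template.

Primer 2 (GCGCTCGT) does not match the top strand, and its reverse complement ACGAGCGC does not match either.
With no annealing site for primer 2, no amplification occurs.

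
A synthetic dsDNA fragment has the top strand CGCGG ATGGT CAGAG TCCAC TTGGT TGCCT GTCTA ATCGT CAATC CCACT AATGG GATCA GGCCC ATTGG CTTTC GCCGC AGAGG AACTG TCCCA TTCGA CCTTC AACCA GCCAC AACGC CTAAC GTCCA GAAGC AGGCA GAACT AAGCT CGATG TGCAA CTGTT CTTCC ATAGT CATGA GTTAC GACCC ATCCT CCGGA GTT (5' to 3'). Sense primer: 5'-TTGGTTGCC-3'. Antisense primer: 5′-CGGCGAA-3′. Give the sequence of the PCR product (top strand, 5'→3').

5'-TTGGTTGCCTGTCTAATCGTCAATCCCACTAATGGGATCAGGCCCATTGGCTTTCGCCG-3'

The forward primer matches the template at positions 21–29.
Taking the reverse complement of CGGCGAA gives TTCGCCG, found at positions 73–79 on the template; the primer anneals here to the top strand with its 3' end pointing upstream.
The product is the template from position 21 through 79 (59 bp).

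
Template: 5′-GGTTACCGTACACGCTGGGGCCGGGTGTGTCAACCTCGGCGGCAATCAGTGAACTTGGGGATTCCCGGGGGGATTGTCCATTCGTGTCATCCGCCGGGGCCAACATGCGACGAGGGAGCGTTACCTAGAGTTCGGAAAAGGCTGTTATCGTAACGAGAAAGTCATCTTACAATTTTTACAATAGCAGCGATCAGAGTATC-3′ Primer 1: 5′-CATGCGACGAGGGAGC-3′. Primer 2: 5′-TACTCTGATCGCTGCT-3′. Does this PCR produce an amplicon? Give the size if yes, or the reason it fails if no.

Yes — a 95 bp product.

Primer 1 (CATGCGACGAGGGAGC) matches the top strand at positions 104–119; it acts as a forward primer.
Primer 2's reverse complement is AGCAGCGATCAGAGTA, matching the top strand at positions 183–198; it acts as a reverse primer.
The 3' ends face each other across positions 104–198, giving a 95 bp product.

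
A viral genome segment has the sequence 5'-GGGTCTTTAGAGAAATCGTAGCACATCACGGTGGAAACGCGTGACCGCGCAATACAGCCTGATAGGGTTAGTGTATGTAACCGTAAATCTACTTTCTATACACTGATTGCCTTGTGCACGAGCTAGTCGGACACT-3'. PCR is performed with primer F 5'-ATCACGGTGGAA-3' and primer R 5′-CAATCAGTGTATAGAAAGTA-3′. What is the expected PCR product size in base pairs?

Scanning the template, ATCACGGTGGAA occurs at positions 25–36; this primer anneals to the bottom strand there with its 3' end pointing downstream.
The reverse primer's reverse complement is TACTTTCTATACACTGATTG, which matches the template at positions 90–109.
Amplicon spans positions 25–109: 85 bp.

85 bp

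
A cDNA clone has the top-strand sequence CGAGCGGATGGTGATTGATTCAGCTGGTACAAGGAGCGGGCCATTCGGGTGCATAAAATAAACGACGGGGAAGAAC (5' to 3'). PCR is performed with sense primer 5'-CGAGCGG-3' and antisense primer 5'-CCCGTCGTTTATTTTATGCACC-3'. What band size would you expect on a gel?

Scanning the template, CGAGCGG occurs at positions 1–7; this primer anneals to the bottom strand there with its 3' end pointing downstream.
The reverse primer's reverse complement is GGTGCATAAAATAAACGACGGG, which matches the template at positions 48–69.
Amplicon spans positions 1–69: 69 bp.

69 bp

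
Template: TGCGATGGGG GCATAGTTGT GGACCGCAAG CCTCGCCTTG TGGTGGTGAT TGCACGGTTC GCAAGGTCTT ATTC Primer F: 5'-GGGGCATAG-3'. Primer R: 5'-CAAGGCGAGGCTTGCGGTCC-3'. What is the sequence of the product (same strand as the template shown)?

5'-GGGGCATAGTTGTGGACCGCAAGCCTCGCCTTG-3'

The forward primer matches the template at positions 8–16.
Taking the reverse complement of CAAGGCGAGGCTTGCGGTCC gives GGACCGCAAGCCTCGCCTTG, found at positions 21–40 on the template; the primer anneals here to the top strand with its 3' end pointing upstream.
The product is the template from position 8 through 40 (33 bp).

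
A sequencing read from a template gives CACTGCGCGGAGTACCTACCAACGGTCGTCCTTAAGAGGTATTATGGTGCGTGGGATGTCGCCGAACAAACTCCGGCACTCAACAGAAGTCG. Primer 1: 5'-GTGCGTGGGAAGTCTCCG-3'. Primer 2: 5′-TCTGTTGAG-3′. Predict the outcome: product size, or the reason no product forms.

Primer 1 (GTGCGTGGGAAGTCTCCG) does not match the top strand, and its reverse complement CGGAGACTTCCCACGCAC does not match either.
With no annealing site for primer 1, no amplification occurs.

No product — primer 1 has no binding site in the template.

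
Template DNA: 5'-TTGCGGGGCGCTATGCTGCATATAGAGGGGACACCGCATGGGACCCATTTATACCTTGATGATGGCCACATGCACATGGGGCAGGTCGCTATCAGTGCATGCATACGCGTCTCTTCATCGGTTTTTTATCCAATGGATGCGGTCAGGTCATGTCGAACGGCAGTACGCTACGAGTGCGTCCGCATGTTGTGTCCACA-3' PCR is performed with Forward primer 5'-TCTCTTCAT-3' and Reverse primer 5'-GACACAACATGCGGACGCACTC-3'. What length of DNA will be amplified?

84 bp

The forward primer matches the template at positions 110–118.
The reverse primer's reverse complement is GAGTGCGTCCGCATGTTGTGTC, which matches the template at positions 172–193.
Amplicon spans positions 110–193: 84 bp.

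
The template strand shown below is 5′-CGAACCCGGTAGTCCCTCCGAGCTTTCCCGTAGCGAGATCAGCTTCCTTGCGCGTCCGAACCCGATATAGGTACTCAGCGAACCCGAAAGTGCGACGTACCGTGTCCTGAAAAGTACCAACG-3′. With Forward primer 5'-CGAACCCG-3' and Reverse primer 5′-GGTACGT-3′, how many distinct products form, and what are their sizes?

The forward primer CGAACCCG matches the top strand at positions 1–8, 57–64, 79–86.
The reverse primer's reverse complement is ACGTACC, matching at positions 95–101.
Each forward site pairs with the reverse site to give a product ending at position 101: sizes 101, 45, 23 bp.

Three products: 101 bp, 45 bp, 23 bp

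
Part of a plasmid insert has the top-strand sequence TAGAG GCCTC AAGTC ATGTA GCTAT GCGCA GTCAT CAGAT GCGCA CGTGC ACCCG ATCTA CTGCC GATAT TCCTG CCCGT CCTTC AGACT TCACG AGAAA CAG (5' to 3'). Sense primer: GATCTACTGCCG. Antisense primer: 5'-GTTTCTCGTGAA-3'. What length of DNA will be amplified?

47 bp

Forward primer GATCTACTGCCG is found on the top strand at positions 55–66.
The reverse primer's reverse complement is TTCACGAGAAAC, which matches the template at positions 90–101.
Product length = (reverse-primer end) − (forward-primer start) + 1 = 101 − 55 + 1 = 47 bp.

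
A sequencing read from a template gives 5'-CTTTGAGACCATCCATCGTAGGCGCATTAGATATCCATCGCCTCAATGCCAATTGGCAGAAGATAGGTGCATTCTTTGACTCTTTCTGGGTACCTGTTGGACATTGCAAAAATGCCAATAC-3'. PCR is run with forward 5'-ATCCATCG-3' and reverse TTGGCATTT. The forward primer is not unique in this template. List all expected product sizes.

108 bp, 86 bp

The forward primer ATCCATCG matches the top strand at positions 11–18, 33–40.
The reverse primer's reverse complement is AAATGCCAA, matching at positions 110–118.
Each forward site pairs with the reverse site to give a product ending at position 118: sizes 108, 86 bp.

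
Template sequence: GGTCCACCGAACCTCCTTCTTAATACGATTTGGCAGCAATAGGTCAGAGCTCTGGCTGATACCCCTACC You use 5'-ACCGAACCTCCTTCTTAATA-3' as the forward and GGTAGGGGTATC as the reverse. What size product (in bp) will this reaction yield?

64 bp

Scanning the template, ACCGAACCTCCTTCTTAATA occurs at positions 6–25; this primer anneals to the bottom strand there with its 3' end pointing downstream.
Taking the reverse complement of GGTAGGGGTATC gives GATACCCCTACC, found at positions 58–69 on the template; the primer anneals here to the top strand with its 3' end pointing upstream.
Amplicon spans positions 6–69: 64 bp.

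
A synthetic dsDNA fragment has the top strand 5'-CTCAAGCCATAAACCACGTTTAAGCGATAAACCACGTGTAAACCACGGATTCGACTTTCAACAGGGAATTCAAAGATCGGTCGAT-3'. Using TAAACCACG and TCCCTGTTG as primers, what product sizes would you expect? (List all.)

58 bp, 40 bp, 29 bp

The forward primer TAAACCACG matches the top strand at positions 10–18, 28–36, 39–47.
The reverse primer's reverse complement is CAACAGGGA, matching at positions 59–67.
Each forward site pairs with the reverse site to give a product ending at position 67: sizes 58, 40, 29 bp.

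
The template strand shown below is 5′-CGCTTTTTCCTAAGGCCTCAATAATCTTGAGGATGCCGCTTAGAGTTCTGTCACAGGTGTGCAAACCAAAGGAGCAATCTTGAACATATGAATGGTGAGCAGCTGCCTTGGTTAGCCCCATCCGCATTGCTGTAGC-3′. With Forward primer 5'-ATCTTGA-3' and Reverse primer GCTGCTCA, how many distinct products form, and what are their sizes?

The forward primer ATCTTGA matches the top strand at positions 24–30, 77–83.
The reverse primer's reverse complement is TGAGCAGC, matching at positions 96–103.
Each forward site pairs with the reverse site to give a product ending at position 103: sizes 80, 27 bp.

Two products: 80 bp, 27 bp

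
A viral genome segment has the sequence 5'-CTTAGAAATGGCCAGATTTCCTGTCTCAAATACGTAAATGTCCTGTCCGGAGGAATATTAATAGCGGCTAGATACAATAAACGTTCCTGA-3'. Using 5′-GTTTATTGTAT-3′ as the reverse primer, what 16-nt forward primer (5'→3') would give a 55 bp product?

The reverse primer's reverse complement ATACAATAAAC matches the template at positions 72–82, so the product ends at position 82.
A 55 bp product then starts at position 82 − 55 + 1 = 28.
The forward primer is identical to the top strand there: AAATACGTAAATGTCC.

5'-AAATACGTAAATGTCC-3'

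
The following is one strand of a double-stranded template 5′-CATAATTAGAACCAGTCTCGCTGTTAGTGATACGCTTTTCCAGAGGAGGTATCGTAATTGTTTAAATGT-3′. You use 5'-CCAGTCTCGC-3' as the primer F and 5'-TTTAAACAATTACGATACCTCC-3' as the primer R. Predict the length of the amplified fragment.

55 bp

Scanning the template, CCAGTCTCGC occurs at positions 12–21; this primer anneals to the bottom strand there with its 3' end pointing downstream.
Reverse complement of the reverse primer: GGAGGTATCGTAATTGTTTAAA. This occurs on the top strand at positions 45–66.
The product runs from position 12 to position 66, so its length is 66 − 12 + 1 = 55 bp.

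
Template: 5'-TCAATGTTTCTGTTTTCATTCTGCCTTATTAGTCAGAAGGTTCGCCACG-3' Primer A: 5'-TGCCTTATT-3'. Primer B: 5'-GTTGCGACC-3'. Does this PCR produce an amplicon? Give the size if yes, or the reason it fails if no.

Primer B (GTTGCGACC) does not match the top strand, and its reverse complement GGTCGCAAC does not match either.
With no annealing site for primer B, no amplification occurs.

No product — primer B has no binding site in the template.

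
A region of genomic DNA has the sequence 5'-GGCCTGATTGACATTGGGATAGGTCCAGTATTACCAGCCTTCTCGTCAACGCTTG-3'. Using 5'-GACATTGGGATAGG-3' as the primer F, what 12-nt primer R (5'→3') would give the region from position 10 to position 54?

The product's 3' end on the top strand is position 54.
The reverse primer anneals to the top strand over positions 43–54, i.e. to TCGTCAACGCTT.
Its sequence written 5'→3' is the reverse complement: AAGCGTTGACGA.

5'-AAGCGTTGACGA-3'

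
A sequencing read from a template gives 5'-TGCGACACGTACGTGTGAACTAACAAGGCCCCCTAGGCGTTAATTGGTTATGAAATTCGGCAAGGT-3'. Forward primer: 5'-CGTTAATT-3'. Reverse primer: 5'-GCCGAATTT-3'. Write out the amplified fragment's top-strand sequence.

Scanning the template, CGTTAATT occurs at positions 38–45; this primer anneals to the bottom strand there with its 3' end pointing downstream.
Taking the reverse complement of GCCGAATTT gives AAATTCGGC, found at positions 53–61 on the template; the primer anneals here to the top strand with its 3' end pointing upstream.
The product is the template from position 38 through 61 (24 bp).

5'-CGTTAATTGGTTATGAAATTCGGC-3'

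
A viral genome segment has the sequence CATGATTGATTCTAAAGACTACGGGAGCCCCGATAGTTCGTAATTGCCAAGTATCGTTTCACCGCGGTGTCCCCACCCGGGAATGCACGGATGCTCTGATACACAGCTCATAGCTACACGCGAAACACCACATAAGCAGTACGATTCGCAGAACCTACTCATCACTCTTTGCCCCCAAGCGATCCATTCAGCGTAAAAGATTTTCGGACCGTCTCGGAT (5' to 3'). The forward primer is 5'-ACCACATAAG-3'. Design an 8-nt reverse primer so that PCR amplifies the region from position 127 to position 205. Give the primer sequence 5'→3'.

5'-GAAAATCT-3'

The product's 3' end on the top strand is position 205.
The reverse primer anneals to the top strand over positions 198–205, i.e. to AGATTTTC.
Its sequence written 5'→3' is the reverse complement: GAAAATCT.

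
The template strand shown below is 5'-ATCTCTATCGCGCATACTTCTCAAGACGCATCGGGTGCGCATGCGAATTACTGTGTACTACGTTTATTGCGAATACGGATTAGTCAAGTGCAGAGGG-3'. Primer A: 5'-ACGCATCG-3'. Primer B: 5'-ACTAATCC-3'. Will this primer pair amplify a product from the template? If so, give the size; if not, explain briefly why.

Yes — a 59 bp product.

Primer A (ACGCATCG) matches the top strand at positions 26–33; it acts as a forward primer.
Primer B's reverse complement is GGATTAGT, matching the top strand at positions 77–84; it acts as a reverse primer.
The 3' ends face each other across positions 26–84, giving a 59 bp product.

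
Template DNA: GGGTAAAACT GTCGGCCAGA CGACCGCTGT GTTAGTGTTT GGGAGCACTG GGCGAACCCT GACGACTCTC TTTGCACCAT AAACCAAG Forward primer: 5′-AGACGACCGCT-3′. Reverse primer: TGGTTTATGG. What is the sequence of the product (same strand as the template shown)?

Forward primer AGACGACCGCT is found on the top strand at positions 18–28.
Taking the reverse complement of TGGTTTATGG gives CCATAAACCA, found at positions 77–86 on the template; the primer anneals here to the top strand with its 3' end pointing upstream.
The product is the template from position 18 through 86 (69 bp).

5'-AGACGACCGCTGTGTTAGTGTTTGGGAGCACTGGGCGAACCCTGACGACTCTCTTTGCACCATAAACCA-3'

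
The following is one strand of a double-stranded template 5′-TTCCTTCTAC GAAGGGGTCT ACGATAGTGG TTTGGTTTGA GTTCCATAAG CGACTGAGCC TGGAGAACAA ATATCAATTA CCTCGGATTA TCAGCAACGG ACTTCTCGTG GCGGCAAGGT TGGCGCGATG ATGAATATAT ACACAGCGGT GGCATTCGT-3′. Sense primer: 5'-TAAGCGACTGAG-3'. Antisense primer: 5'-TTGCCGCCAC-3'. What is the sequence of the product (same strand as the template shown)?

5'-TAAGCGACTGAGCCTGGAGAACAAATATCAATTACCTCGGATTATCAGCAACGGACTTCTCGTGGCGGCAA-3'

Forward primer TAAGCGACTGAG is found on the top strand at positions 47–58.
Reverse complement of the reverse primer: GTGGCGGCAA. This occurs on the top strand at positions 108–117.
The product is the template from position 47 through 117 (71 bp).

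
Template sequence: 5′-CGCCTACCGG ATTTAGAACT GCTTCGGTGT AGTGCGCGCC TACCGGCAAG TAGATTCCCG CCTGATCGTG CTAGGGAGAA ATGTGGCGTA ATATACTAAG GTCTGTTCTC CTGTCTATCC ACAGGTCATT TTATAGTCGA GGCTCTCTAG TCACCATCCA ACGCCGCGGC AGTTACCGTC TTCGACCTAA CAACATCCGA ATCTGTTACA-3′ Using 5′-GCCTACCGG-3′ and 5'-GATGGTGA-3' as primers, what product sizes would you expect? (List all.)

The forward primer GCCTACCGG matches the top strand at positions 2–10, 38–46.
The reverse primer's reverse complement is TCACCATC, matching at positions 151–158.
Each forward site pairs with the reverse site to give a product ending at position 158: sizes 157, 121 bp.

157 bp, 121 bp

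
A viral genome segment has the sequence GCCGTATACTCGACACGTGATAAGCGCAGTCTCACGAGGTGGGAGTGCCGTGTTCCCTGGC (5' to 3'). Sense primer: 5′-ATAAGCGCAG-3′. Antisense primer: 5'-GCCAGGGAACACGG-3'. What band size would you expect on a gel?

Scanning the template, ATAAGCGCAG occurs at positions 20–29; this primer anneals to the bottom strand there with its 3' end pointing downstream.
The reverse primer's reverse complement is CCGTGTTCCCTGGC, which matches the template at positions 48–61.
Amplicon spans positions 20–61: 42 bp.

42 bp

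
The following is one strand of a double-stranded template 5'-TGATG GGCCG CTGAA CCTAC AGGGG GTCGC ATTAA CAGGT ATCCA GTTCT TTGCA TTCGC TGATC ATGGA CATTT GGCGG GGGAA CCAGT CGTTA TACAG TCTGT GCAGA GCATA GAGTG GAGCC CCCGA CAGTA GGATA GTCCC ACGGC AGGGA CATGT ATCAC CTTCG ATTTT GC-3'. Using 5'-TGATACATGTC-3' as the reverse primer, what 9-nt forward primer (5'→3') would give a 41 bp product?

5'-CCCCCGACA-3'

The reverse primer's reverse complement GACATGTATCA matches the template at positions 154–164, so the product ends at position 164.
A 41 bp product then starts at position 164 − 41 + 1 = 124.
The forward primer is identical to the top strand there: CCCCCGACA.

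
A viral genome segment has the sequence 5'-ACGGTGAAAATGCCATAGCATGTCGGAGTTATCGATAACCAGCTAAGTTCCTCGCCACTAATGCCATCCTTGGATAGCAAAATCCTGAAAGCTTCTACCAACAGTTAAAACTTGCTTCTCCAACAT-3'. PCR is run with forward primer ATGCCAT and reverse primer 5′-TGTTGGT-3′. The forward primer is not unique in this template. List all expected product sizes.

94 bp, 43 bp

The forward primer ATGCCAT matches the top strand at positions 10–16, 61–67.
The reverse primer's reverse complement is ACCAACA, matching at positions 97–103.
Each forward site pairs with the reverse site to give a product ending at position 103: sizes 94, 43 bp.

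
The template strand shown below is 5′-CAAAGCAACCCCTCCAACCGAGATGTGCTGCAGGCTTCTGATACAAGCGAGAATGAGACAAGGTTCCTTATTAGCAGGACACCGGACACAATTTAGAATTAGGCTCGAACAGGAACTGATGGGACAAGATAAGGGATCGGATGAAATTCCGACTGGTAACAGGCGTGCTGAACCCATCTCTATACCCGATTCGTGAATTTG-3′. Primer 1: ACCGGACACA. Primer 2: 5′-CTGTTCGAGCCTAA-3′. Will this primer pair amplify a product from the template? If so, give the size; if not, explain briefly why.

Yes — a 32 bp product.

Primer 1 (ACCGGACACA) matches the top strand at positions 81–90; it acts as a forward primer.
Primer 2's reverse complement is TTAGGCTCGAACAG, matching the top strand at positions 99–112; it acts as a reverse primer.
The 3' ends face each other across positions 81–112, giving a 32 bp product.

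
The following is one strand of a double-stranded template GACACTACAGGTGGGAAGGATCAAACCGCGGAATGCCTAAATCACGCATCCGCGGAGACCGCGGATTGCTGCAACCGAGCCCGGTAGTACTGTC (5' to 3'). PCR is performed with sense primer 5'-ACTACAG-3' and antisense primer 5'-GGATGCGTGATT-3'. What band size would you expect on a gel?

Scanning the template, ACTACAG occurs at positions 4–10; this primer anneals to the bottom strand there with its 3' end pointing downstream.
The reverse primer's reverse complement is AATCACGCATCC, which matches the template at positions 40–51.
Amplicon spans positions 4–51: 48 bp.

48 bp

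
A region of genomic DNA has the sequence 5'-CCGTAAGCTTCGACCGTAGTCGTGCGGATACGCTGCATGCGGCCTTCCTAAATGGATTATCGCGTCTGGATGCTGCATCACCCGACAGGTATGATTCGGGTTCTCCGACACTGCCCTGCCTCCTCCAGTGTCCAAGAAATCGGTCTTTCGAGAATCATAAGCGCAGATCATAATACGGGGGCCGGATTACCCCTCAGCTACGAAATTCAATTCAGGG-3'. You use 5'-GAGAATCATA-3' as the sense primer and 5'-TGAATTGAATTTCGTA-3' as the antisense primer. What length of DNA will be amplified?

65 bp

The forward primer matches the template at positions 150–159.
The reverse primer's reverse complement is TACGAAATTCAATTCA, which matches the template at positions 199–214.
Amplicon spans positions 150–214: 65 bp.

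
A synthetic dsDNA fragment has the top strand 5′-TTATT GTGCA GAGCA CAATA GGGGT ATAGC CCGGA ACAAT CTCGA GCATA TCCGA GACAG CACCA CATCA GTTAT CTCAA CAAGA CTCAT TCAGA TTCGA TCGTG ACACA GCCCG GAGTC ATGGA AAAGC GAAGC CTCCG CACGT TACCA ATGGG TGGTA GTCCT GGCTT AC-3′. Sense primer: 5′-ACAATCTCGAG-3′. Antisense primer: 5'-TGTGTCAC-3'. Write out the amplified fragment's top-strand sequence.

5'-ACAATCTCGAGCATATCCGAGACAGCACCACATCAGTTATCTCAACAAGACTCATTCAGATTCGATCGTGACACA-3'

Forward primer ACAATCTCGAG is found on the top strand at positions 36–46.
Reverse complement of the reverse primer: GTGACACA. This occurs on the top strand at positions 103–110.
The product is the template from position 36 through 110 (75 bp).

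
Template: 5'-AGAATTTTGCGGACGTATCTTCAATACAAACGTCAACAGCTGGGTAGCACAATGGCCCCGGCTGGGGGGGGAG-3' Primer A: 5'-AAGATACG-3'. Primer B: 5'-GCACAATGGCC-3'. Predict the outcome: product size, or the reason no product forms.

Primer A (AAGATACG) has reverse complement CGTATCTT, which matches the top strand at positions 14–21; primer A anneals to the top strand there with its 3' end pointing upstream toward position 14.
Primer B (GCACAATGGCC) matches the top strand directly at positions 47–57; it anneals to the bottom strand with its 3' end pointing downstream toward position 57.
The 3' ends diverge (primer A extends toward position 1, primer B toward position 73), so the primers never converge on a shared product.

No product — the primers' 3' ends point away from each other.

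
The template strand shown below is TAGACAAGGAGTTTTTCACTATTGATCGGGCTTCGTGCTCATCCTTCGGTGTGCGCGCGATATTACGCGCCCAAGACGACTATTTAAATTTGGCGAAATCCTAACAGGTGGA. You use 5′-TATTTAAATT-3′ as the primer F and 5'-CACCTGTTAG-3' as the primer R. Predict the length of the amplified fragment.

Forward primer TATTTAAATT is found on the top strand at positions 81–90.
Reverse complement of the reverse primer: CTAACAGGTG. This occurs on the top strand at positions 101–110.
Amplicon spans positions 81–110: 30 bp.

30 bp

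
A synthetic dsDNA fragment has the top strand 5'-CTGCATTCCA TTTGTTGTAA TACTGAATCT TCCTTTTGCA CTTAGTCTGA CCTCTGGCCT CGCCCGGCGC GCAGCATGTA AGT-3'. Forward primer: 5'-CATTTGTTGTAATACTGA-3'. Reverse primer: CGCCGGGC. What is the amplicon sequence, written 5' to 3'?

5'-CATTTGTTGTAATACTGAATCTTCCTTTTGCACTTAGTCTGACCTCTGGCCTCGCCCGGCG-3'

The forward primer matches the template at positions 9–26.
Taking the reverse complement of CGCCGGGC gives GCCCGGCG, found at positions 62–69 on the template; the primer anneals here to the top strand with its 3' end pointing upstream.
The product is the template from position 9 through 69 (61 bp).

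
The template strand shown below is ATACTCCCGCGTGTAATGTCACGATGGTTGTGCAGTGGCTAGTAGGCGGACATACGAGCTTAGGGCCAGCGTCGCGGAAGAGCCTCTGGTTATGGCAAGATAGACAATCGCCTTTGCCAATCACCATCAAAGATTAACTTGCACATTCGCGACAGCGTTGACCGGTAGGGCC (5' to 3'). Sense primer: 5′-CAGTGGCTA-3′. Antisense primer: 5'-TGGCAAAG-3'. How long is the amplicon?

87 bp

The forward primer matches the template at positions 33–41.
Reverse complement of the reverse primer: CTTTGCCA. This occurs on the top strand at positions 112–119.
Amplicon spans positions 33–119: 87 bp.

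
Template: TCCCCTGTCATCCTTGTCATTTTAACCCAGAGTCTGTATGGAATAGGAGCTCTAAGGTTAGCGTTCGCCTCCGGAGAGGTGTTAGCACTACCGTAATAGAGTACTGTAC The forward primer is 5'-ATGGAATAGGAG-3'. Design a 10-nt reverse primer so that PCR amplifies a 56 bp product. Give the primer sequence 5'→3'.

5'-CGGTAGTGCT-3'

The forward primer binds at positions 38–49, so a 56 bp product ends at position 38 + 56 − 1 = 93.
The reverse primer anneals to the top strand over positions 84–93, i.e. to AGCACTACCG.
Its sequence written 5'→3' is the reverse complement: CGGTAGTGCT.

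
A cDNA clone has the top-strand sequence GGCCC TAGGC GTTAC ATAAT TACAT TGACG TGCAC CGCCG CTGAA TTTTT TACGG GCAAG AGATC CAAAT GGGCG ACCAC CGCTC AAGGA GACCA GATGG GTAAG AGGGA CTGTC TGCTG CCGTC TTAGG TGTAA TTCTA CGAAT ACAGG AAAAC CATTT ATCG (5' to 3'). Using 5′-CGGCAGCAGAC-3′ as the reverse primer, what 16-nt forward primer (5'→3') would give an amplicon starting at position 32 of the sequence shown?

5'-GCACCGCCGCTGAATT-3'

The reverse primer's reverse complement GTCTGCTGCCG matches the template at positions 113–123; the product starts at position 32.
The forward primer is identical to the top strand over positions 32–47: GCACCGCCGCTGAATT.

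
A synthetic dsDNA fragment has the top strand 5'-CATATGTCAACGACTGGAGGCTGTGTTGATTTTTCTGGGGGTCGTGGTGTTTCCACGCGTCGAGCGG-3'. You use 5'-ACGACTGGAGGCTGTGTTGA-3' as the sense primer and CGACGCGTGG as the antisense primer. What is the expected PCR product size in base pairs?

The forward primer matches the template at positions 10–29.
The reverse primer's reverse complement is CCACGCGTCG, which matches the template at positions 53–62.
Product length = (reverse-primer end) − (forward-primer start) + 1 = 62 − 10 + 1 = 53 bp.

53 bp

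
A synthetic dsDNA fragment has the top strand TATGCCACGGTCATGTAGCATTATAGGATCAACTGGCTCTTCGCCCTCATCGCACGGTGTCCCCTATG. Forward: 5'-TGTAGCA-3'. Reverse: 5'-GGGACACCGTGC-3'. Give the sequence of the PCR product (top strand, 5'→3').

Scanning the template, TGTAGCA occurs at positions 14–20; this primer anneals to the bottom strand there with its 3' end pointing downstream.
Reverse complement of the reverse primer: GCACGGTGTCCC. This occurs on the top strand at positions 52–63.
The product is the template from position 14 through 63 (50 bp).

5'-TGTAGCATTATAGGATCAACTGGCTCTTCGCCCTCATCGCACGGTGTCCC-3'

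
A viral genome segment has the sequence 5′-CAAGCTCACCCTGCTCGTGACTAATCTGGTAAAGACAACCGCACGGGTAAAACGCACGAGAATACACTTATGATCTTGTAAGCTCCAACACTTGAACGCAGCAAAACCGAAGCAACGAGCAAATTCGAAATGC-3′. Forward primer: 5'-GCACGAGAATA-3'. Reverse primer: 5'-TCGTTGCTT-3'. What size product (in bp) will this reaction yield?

65 bp

Scanning the template, GCACGAGAATA occurs at positions 54–64; this primer anneals to the bottom strand there with its 3' end pointing downstream.
The reverse primer's reverse complement is AAGCAACGA, which matches the template at positions 110–118.
Amplicon spans positions 54–118: 65 bp.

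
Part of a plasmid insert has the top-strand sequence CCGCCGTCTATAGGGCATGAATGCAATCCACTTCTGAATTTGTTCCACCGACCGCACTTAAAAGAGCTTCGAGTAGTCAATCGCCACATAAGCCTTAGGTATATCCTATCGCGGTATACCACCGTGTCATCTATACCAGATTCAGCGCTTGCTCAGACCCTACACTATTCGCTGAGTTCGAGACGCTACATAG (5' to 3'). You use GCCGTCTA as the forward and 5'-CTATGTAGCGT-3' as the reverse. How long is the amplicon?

191 bp

Scanning the template, GCCGTCTA occurs at positions 3–10; this primer anneals to the bottom strand there with its 3' end pointing downstream.
The reverse primer's reverse complement is ACGCTACATAG, which matches the template at positions 183–193.
Product length = (reverse-primer end) − (forward-primer start) + 1 = 193 − 3 + 1 = 191 bp.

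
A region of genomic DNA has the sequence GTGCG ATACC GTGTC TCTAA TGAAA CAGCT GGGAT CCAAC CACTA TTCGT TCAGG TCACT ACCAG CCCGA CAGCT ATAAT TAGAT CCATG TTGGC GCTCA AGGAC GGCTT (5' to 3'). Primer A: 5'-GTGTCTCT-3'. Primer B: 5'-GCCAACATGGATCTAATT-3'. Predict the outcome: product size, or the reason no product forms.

Yes — an 85 bp product.

Primer A (GTGTCTCT) matches the top strand at positions 11–18; it acts as a forward primer.
Primer B's reverse complement is AATTAGATCCATGTTGGC, matching the top strand at positions 78–95; it acts as a reverse primer.
The 3' ends face each other across positions 11–95, giving an 85 bp product.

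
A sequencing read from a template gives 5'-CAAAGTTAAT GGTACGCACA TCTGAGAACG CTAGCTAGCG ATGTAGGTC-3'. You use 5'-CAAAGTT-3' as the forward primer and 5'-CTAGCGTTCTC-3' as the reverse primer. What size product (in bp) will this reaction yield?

Scanning the template, CAAAGTT occurs at positions 1–7; this primer anneals to the bottom strand there with its 3' end pointing downstream.
Taking the reverse complement of CTAGCGTTCTC gives GAGAACGCTAG, found at positions 24–34 on the template; the primer anneals here to the top strand with its 3' end pointing upstream.
Amplicon spans positions 1–34: 34 bp.

34 bp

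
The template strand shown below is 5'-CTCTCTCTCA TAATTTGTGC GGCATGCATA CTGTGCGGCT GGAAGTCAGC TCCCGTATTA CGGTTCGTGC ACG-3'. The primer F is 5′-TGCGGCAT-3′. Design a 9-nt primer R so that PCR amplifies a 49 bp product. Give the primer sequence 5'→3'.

The forward primer binds at positions 18–25, so a 49 bp product ends at position 18 + 49 − 1 = 66.
The reverse primer anneals to the top strand over positions 58–66, i.e. to TTACGGTTC.
Its sequence written 5'→3' is the reverse complement: GAACCGTAA.

5'-GAACCGTAA-3'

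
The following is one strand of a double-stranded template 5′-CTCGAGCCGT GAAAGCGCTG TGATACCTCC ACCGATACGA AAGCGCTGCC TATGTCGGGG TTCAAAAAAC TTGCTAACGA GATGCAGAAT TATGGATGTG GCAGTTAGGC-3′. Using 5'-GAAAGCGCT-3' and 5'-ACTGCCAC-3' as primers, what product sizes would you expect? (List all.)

95 bp, 67 bp

The forward primer GAAAGCGCT matches the top strand at positions 11–19, 39–47.
The reverse primer's reverse complement is GTGGCAGT, matching at positions 98–105.
Each forward site pairs with the reverse site to give a product ending at position 105: sizes 95, 67 bp.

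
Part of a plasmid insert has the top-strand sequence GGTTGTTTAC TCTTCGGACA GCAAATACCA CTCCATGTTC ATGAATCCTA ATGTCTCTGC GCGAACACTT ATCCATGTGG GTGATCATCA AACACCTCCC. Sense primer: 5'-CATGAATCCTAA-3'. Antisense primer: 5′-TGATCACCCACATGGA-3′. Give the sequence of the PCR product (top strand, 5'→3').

5'-CATGAATCCTAATGTCTCTGCGCGAACACTTATCCATGTGGGTGATCA-3'

Scanning the template, CATGAATCCTAA occurs at positions 40–51; this primer anneals to the bottom strand there with its 3' end pointing downstream.
The reverse primer's reverse complement is TCCATGTGGGTGATCA, which matches the template at positions 72–87.
The product is the template from position 40 through 87 (48 bp).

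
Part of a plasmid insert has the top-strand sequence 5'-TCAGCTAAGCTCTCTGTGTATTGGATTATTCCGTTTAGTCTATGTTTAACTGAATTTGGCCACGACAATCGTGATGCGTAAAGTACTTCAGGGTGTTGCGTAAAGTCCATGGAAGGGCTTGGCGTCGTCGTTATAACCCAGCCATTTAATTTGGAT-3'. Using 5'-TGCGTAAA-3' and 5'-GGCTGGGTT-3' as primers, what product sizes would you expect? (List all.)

The forward primer TGCGTAAA matches the top strand at positions 75–82, 97–104.
The reverse primer's reverse complement is AACCCAGCC, matching at positions 135–143.
Each forward site pairs with the reverse site to give a product ending at position 143: sizes 69, 47 bp.

69 bp, 47 bp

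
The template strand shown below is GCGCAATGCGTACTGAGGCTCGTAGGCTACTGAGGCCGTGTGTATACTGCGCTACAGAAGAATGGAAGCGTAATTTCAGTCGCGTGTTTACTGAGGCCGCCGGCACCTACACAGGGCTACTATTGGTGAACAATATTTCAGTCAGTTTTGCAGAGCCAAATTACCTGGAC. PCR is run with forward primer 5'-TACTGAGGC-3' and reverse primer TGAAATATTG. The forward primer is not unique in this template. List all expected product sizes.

130 bp, 113 bp, 52 bp

The forward primer TACTGAGGC matches the top strand at positions 11–19, 28–36, 89–97.
The reverse primer's reverse complement is CAATATTTCA, matching at positions 131–140.
Each forward site pairs with the reverse site to give a product ending at position 140: sizes 130, 113, 52 bp.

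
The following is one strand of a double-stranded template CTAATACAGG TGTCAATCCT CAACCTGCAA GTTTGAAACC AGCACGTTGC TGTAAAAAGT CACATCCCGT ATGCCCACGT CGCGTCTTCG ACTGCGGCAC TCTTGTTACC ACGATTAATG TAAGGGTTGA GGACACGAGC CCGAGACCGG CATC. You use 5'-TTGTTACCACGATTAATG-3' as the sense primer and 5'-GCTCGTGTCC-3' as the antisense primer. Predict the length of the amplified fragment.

38 bp

Forward primer TTGTTACCACGATTAATG is found on the top strand at positions 103–120.
The reverse primer's reverse complement is GGACACGAGC, which matches the template at positions 131–140.
The product runs from position 103 to position 140, so its length is 140 − 103 + 1 = 38 bp.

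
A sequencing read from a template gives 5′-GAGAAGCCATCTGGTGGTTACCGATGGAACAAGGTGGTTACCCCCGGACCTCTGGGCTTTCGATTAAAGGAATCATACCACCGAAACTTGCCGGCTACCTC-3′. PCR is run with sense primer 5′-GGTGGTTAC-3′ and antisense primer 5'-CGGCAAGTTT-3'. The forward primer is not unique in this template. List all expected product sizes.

The forward primer GGTGGTTAC matches the top strand at positions 13–21, 33–41.
The reverse primer's reverse complement is AAACTTGCCG, matching at positions 84–93.
Each forward site pairs with the reverse site to give a product ending at position 93: sizes 81, 61 bp.

81 bp, 61 bp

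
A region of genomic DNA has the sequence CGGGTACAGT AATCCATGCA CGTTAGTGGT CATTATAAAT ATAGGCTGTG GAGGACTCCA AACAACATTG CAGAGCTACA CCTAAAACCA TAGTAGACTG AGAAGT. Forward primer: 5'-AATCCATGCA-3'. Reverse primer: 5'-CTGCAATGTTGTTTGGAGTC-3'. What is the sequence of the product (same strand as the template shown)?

Scanning the template, AATCCATGCA occurs at positions 11–20; this primer anneals to the bottom strand there with its 3' end pointing downstream.
Taking the reverse complement of CTGCAATGTTGTTTGGAGTC gives GACTCCAAACAACATTGCAG, found at positions 54–73 on the template; the primer anneals here to the top strand with its 3' end pointing upstream.
The product is the template from position 11 through 73 (63 bp).

5'-AATCCATGCACGTTAGTGGTCATTATAAATATAGGCTGTGGAGGACTCCAAACAACATTGCAG-3'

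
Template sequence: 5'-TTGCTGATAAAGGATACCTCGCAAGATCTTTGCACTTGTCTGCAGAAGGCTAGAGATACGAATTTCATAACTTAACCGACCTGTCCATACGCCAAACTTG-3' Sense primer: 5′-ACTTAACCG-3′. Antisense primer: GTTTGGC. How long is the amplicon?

28 bp

Scanning the template, ACTTAACCG occurs at positions 70–78; this primer anneals to the bottom strand there with its 3' end pointing downstream.
The reverse primer's reverse complement is GCCAAAC, which matches the template at positions 91–97.
Amplicon spans positions 70–97: 28 bp.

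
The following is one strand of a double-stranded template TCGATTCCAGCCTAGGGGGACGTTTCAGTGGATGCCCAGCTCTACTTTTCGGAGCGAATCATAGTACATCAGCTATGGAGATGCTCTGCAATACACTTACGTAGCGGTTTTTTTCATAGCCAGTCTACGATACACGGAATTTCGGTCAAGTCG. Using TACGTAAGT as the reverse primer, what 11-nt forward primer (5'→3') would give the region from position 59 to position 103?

The reverse primer's reverse complement ACTTACGTA matches the template at positions 95–103; the product starts at position 59.
The forward primer is identical to the top strand over positions 59–69: TCATAGTACAT.

5'-TCATAGTACAT-3'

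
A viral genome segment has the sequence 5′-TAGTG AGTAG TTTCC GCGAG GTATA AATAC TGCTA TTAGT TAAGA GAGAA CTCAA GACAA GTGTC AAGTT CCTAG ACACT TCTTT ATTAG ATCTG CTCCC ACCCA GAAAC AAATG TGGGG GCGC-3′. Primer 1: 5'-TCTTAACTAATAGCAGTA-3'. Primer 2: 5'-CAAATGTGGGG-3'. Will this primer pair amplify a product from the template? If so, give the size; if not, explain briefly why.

Primer 1 (TCTTAACTAATAGCAGTA) has reverse complement TACTGCTATTAGTTAAGA, which matches the top strand at positions 28–45; primer 1 anneals to the top strand there with its 3' end pointing upstream toward position 28.
Primer 2 (CAAATGTGGGG) matches the top strand directly at positions 110–120; it anneals to the bottom strand with its 3' end pointing downstream toward position 120.
The 3' ends diverge (primer 1 extends toward position 1, primer 2 toward position 124), so the primers never converge on a shared product.

No product — the primers' 3' ends point away from each other.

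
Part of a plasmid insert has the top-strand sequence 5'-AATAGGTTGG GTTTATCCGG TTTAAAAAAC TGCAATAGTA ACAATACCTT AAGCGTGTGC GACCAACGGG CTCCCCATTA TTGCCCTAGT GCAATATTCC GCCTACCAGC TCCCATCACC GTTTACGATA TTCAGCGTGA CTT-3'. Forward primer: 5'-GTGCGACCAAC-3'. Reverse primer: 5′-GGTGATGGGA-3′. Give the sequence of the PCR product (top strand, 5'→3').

5'-GTGCGACCAACGGGCTCCCCATTATTGCCCTAGTGCAATATTCCGCCTACCAGCTCCCATCACC-3'

Forward primer GTGCGACCAAC is found on the top strand at positions 57–67.
The reverse primer's reverse complement is TCCCATCACC, which matches the template at positions 111–120.
The product is the template from position 57 through 120 (64 bp).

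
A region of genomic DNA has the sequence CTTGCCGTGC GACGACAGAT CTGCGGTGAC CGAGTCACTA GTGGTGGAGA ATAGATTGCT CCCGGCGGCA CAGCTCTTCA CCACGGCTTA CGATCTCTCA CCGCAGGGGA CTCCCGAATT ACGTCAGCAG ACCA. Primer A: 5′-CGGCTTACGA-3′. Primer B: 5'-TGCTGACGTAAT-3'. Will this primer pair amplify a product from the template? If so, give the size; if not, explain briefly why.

Yes — a 46 bp product.

Primer A (CGGCTTACGA) matches the top strand at positions 84–93; it acts as a forward primer.
Primer B's reverse complement is ATTACGTCAGCA, matching the top strand at positions 118–129; it acts as a reverse primer.
The 3' ends face each other across positions 84–129, giving a 46 bp product.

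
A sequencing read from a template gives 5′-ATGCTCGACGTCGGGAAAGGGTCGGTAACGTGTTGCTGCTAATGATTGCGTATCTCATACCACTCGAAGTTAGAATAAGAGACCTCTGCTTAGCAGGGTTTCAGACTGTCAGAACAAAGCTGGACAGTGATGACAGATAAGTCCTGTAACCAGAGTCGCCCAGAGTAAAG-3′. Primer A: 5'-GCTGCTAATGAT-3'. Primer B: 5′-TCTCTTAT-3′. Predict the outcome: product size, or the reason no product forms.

Primer A (GCTGCTAATGAT) matches the top strand at positions 35–46; it acts as a forward primer.
Primer B's reverse complement is ATAAGAGA, matching the top strand at positions 75–82; it acts as a reverse primer.
The 3' ends face each other across positions 35–82, giving a 48 bp product.

Yes — a 48 bp product.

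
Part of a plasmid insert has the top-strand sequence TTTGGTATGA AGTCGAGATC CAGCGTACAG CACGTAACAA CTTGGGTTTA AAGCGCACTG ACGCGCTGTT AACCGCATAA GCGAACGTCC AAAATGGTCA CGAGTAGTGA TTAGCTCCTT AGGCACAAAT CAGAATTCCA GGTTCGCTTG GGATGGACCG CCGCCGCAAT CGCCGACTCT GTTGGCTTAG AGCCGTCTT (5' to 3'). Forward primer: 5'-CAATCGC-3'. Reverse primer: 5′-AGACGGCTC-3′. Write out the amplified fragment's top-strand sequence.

5'-CAATCGCCGACTCTGTTGGCTTAGAGCCGTCT-3'

Forward primer CAATCGC is found on the top strand at positions 167–173.
Reverse complement of the reverse primer: GAGCCGTCT. This occurs on the top strand at positions 190–198.
The product is the template from position 167 through 198 (32 bp).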